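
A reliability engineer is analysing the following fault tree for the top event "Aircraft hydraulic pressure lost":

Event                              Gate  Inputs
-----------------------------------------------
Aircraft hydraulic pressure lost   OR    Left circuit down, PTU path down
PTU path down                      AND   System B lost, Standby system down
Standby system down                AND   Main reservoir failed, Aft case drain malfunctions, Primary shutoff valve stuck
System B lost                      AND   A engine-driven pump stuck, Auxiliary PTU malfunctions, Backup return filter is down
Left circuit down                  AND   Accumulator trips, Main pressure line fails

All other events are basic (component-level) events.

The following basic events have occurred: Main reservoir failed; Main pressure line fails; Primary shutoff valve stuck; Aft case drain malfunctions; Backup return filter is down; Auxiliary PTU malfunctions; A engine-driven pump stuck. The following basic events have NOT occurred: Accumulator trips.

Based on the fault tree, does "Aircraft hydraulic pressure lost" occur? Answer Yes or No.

Yes

Left circuit down [AND]: Accumulator trips=not, Main pressure line fails=occurs → not all inputs occur → does not occur.
System B lost [AND]: A engine-driven pump stuck=occurs, Auxiliary PTU malfunctions=occurs, Backup return filter is down=occurs → all inputs occur → occurs.
Standby system down [AND]: Main reservoir failed=occurs, Aft case drain malfunctions=occurs, Primary shutoff valve stuck=occurs → all inputs occur → occurs.
PTU path down [AND]: System B lost=occurs, Standby system down=occurs → all inputs occur → occurs.
Aircraft hydraulic pressure lost [OR]: Left circuit down=not, PTU path down=occurs → at least one input occurs → occurs.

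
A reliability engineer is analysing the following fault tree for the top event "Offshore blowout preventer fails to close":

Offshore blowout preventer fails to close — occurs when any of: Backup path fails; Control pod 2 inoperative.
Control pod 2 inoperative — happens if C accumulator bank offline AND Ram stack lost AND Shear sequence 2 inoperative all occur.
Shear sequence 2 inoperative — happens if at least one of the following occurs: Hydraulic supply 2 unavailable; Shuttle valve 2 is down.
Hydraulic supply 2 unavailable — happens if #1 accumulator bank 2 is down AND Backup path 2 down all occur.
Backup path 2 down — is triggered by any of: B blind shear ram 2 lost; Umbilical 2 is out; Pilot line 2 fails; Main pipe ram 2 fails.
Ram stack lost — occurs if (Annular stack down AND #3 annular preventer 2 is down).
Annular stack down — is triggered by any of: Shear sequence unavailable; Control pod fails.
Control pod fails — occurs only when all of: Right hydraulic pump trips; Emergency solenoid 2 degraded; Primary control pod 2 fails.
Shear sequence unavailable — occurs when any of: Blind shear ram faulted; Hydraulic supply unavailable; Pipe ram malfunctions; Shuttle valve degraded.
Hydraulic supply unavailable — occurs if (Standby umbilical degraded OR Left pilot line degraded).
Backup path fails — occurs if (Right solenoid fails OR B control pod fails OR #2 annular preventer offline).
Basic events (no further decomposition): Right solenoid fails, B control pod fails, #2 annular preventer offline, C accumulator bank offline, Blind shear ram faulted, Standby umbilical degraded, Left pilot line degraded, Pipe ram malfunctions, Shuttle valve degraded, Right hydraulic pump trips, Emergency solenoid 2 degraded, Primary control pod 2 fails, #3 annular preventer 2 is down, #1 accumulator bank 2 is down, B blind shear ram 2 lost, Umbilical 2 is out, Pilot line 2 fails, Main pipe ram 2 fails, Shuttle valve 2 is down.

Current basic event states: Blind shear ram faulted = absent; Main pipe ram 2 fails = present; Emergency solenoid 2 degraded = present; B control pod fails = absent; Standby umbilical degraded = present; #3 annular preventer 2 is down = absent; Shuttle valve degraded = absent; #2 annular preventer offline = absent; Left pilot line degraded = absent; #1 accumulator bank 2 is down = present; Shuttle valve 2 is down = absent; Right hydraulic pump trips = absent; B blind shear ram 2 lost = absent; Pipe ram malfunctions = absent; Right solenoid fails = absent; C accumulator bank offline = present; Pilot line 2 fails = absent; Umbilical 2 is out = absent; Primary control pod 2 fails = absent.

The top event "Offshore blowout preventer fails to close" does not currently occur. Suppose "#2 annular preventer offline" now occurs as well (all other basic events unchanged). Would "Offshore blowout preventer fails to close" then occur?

Counterfactual: set "#2 annular preventer offline" to occurred.
Backup path fails [OR]: Right solenoid fails=not, B control pod fails=not, #2 annular preventer offline=occurs → at least one input occurs → occurs.
Hydraulic supply unavailable [OR]: Standby umbilical degraded=occurs, Left pilot line degraded=not → at least one input occurs → occurs.
Shear sequence unavailable [OR]: Blind shear ram faulted=not, Hydraulic supply unavailable=occurs, Pipe ram malfunctions=not, Shuttle valve degraded=not → at least one input occurs → occurs.
Control pod fails [AND]: Right hydraulic pump trips=not, Emergency solenoid 2 degraded=occurs, Primary control pod 2 fails=not → not all inputs occur → does not occur.
Annular stack down [OR]: Shear sequence unavailable=occurs, Control pod fails=not → at least one input occurs → occurs.
Ram stack lost [AND]: Annular stack down=occurs, #3 annular preventer 2 is down=not → not all inputs occur → does not occur.
Backup path 2 down [OR]: B blind shear ram 2 lost=not, Umbilical 2 is out=not, Pilot line 2 fails=not, Main pipe ram 2 fails=occurs → at least one input occurs → occurs.
Hydraulic supply 2 unavailable [AND]: #1 accumulator bank 2 is down=occurs, Backup path 2 down=occurs → all inputs occur → occurs.
Shear sequence 2 inoperative [OR]: Hydraulic supply 2 unavailable=occurs, Shuttle valve 2 is down=not → at least one input occurs → occurs.
Control pod 2 inoperative [AND]: C accumulator bank offline=occurs, Ram stack lost=not, Shear sequence 2 inoperative=occurs → not all inputs occur → does not occur.
Offshore blowout preventer fails to close [OR]: Backup path fails=occurs, Control pod 2 inoperative=not → at least one input occurs → occurs.

Yes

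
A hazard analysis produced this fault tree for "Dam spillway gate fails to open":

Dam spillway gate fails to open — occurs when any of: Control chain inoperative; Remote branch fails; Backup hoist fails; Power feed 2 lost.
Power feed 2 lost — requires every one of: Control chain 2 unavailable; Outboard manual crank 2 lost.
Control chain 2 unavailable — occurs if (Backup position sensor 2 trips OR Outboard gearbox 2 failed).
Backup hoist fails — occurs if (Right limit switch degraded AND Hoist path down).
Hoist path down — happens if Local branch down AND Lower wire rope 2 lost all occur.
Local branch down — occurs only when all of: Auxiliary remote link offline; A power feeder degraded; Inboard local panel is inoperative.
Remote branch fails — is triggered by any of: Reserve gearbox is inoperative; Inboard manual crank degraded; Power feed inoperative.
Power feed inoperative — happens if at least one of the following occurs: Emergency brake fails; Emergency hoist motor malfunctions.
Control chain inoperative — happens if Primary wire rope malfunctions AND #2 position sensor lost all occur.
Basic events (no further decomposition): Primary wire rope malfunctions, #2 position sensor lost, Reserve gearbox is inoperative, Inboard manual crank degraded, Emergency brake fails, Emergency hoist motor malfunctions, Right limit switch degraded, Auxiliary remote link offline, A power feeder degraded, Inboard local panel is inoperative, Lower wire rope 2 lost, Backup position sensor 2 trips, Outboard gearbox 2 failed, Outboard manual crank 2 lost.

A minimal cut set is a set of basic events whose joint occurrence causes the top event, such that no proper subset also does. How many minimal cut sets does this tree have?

Control chain inoperative [AND]: one cut set from each child combined → 1 × 1 = 1 cut set(s).
Power feed inoperative [OR]: union of children's cut sets → 2 cut set(s).
Remote branch fails [OR]: union of children's cut sets → 4 cut set(s).
Local branch down [AND]: one cut set from each child combined → 1 × 1 × 1 = 1 cut set(s).
Hoist path down [AND]: one cut set from each child combined → 1 × 1 = 1 cut set(s).
Backup hoist fails [AND]: one cut set from each child combined → 1 × 1 = 1 cut set(s).
Control chain 2 unavailable [OR]: union of children's cut sets → 2 cut set(s).
Power feed 2 lost [AND]: one cut set from each child combined → 2 × 1 = 2 cut set(s).
Dam spillway gate fails to open [OR]: union of children's cut sets → 8 cut set(s).
Minimal cut sets: {#2 position sensor lost, Primary wire rope malfunctions}; {Reserve gearbox is inoperative}; {Inboard manual crank degraded}; {Emergency brake fails}; {Emergency hoist motor malfunctions}; {A power feeder degraded, Auxiliary remote link offline, Inboard local panel is inoperative, Lower wire rope 2 lost, Right limit switch degraded}; {Backup position sensor 2 trips, Outboard manual crank 2 lost}; {Outboard gearbox 2 failed, Outboard manual crank 2 lost}.

8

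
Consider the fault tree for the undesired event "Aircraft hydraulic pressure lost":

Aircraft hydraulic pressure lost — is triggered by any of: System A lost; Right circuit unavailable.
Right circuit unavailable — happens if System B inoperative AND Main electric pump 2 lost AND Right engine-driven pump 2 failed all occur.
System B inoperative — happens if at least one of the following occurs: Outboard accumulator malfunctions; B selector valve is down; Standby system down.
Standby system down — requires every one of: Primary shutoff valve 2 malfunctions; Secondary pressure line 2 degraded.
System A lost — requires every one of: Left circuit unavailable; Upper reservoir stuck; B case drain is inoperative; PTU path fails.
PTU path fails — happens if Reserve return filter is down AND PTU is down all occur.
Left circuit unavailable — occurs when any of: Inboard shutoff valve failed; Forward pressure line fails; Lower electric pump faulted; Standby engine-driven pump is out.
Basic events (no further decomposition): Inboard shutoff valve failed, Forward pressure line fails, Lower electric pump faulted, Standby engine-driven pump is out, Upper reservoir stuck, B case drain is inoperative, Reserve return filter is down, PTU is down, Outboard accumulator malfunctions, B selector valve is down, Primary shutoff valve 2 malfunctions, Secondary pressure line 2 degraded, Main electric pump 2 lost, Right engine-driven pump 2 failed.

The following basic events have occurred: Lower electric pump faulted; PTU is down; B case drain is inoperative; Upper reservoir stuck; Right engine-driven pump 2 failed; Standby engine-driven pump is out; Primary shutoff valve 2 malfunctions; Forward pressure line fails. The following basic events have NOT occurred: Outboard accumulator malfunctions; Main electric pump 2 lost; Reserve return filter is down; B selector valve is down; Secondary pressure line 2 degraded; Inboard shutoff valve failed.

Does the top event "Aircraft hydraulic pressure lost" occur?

Left circuit unavailable [OR]: Inboard shutoff valve failed=not, Forward pressure line fails=occurs, Lower electric pump faulted=occurs, Standby engine-driven pump is out=occurs → at least one input occurs → occurs.
PTU path fails [AND]: Reserve return filter is down=not, PTU is down=occurs → not all inputs occur → does not occur.
System A lost [AND]: Left circuit unavailable=occurs, Upper reservoir stuck=occurs, B case drain is inoperative=occurs, PTU path fails=not → not all inputs occur → does not occur.
Standby system down [AND]: Primary shutoff valve 2 malfunctions=occurs, Secondary pressure line 2 degraded=not → not all inputs occur → does not occur.
System B inoperative [OR]: Outboard accumulator malfunctions=not, B selector valve is down=not, Standby system down=not → no input occurs → does not occur.
Right circuit unavailable [AND]: System B inoperative=not, Main electric pump 2 lost=not, Right engine-driven pump 2 failed=occurs → not all inputs occur → does not occur.
Aircraft hydraulic pressure lost [OR]: System A lost=not, Right circuit unavailable=not → no input occurs → does not occur.

No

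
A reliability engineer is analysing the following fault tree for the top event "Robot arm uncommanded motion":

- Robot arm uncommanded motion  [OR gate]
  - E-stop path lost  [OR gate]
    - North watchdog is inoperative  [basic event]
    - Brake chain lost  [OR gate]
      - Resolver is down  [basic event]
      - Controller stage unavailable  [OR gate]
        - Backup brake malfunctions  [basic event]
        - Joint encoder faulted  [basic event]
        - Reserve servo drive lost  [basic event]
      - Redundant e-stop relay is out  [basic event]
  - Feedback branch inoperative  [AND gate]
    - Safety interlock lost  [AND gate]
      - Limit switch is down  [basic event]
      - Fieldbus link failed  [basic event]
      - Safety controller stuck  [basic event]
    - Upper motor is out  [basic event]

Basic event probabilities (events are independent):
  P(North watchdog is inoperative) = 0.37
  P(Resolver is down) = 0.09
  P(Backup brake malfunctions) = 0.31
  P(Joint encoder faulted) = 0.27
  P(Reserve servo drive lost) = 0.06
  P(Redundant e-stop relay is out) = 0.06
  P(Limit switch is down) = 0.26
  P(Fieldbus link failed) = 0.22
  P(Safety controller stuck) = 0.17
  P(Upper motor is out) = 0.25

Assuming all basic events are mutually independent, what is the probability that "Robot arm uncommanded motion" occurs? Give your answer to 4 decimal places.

P(Controller stage unavailable) [OR] = 1 − (1−0.31) × (1−0.27) × (1−0.06) = 0.526522
P(Brake chain lost) [OR] = 1 − (1−0.09) × (1−0.526522) × (1−0.06) = 0.594987
P(E-stop path lost) [OR] = 1 − (1−0.37) × (1−0.594987) = 0.744842
P(Safety interlock lost) [AND] = 0.26 × 0.22 × 0.17 = 0.009724
P(Feedback branch inoperative) [AND] = 0.009724 × 0.25 = 0.002431
P(Robot arm uncommanded motion) [OR] = 1 − (1−0.744842) × (1−0.002431) = 0.745462
Rounded to 4 decimal places: P(Robot arm uncommanded motion) ≈ 0.7455.

0.7455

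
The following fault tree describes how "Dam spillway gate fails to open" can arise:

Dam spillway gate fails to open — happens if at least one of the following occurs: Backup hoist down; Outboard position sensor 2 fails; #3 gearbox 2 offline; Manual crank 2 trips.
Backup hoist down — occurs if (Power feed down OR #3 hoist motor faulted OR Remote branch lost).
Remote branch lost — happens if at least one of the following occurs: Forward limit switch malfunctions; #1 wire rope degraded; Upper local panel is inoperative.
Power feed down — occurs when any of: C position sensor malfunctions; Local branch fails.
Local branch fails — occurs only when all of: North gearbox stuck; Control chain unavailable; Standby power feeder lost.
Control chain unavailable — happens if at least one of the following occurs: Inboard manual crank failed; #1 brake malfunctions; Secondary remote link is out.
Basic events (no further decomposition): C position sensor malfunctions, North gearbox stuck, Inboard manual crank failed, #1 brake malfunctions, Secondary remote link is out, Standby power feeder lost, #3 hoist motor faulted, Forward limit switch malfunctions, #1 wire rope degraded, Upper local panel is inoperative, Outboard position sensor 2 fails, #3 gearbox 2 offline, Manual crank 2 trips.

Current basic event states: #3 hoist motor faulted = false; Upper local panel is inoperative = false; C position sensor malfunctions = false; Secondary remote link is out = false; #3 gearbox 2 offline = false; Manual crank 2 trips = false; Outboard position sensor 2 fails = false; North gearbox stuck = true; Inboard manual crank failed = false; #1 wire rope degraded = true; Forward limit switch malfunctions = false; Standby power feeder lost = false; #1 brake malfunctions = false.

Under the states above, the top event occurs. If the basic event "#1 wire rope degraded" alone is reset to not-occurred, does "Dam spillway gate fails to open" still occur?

Counterfactual: set "#1 wire rope degraded" to not occurred.
Control chain unavailable [OR]: Inboard manual crank failed=not, #1 brake malfunctions=not, Secondary remote link is out=not → no input occurs → does not occur.
Local branch fails [AND]: North gearbox stuck=occurs, Control chain unavailable=not, Standby power feeder lost=not → not all inputs occur → does not occur.
Power feed down [OR]: C position sensor malfunctions=not, Local branch fails=not → no input occurs → does not occur.
Remote branch lost [OR]: Forward limit switch malfunctions=not, #1 wire rope degraded=not, Upper local panel is inoperative=not → no input occurs → does not occur.
Backup hoist down [OR]: Power feed down=not, #3 hoist motor faulted=not, Remote branch lost=not → no input occurs → does not occur.
Dam spillway gate fails to open [OR]: Backup hoist down=not, Outboard position sensor 2 fails=not, #3 gearbox 2 offline=not, Manual crank 2 trips=not → no input occurs → does not occur.

No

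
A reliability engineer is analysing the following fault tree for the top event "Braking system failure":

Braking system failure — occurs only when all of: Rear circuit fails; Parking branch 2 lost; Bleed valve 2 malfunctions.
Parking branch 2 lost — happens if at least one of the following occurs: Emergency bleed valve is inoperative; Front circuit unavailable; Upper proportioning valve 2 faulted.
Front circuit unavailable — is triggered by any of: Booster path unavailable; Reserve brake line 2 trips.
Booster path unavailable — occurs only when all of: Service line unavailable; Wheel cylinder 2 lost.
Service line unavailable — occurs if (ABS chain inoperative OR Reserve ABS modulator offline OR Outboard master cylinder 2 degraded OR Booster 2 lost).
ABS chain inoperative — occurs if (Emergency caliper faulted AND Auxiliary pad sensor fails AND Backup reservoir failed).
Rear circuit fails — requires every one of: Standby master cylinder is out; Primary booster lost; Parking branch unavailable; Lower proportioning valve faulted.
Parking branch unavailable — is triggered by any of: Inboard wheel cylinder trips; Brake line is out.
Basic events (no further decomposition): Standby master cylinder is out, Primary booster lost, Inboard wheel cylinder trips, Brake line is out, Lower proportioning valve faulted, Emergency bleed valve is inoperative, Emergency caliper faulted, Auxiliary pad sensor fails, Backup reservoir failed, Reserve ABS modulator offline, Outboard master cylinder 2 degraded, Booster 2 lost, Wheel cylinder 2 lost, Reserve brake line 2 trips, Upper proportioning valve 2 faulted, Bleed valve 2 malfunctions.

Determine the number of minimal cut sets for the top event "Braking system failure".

Parking branch unavailable [OR]: union of children's cut sets → 2 cut set(s).
Rear circuit fails [AND]: one cut set from each child combined → 1 × 1 × 2 × 1 = 2 cut set(s).
ABS chain inoperative [AND]: one cut set from each child combined → 1 × 1 × 1 = 1 cut set(s).
Service line unavailable [OR]: union of children's cut sets → 4 cut set(s).
Booster path unavailable [AND]: one cut set from each child combined → 4 × 1 = 4 cut set(s).
Front circuit unavailable [OR]: union of children's cut sets → 5 cut set(s).
Parking branch 2 lost [OR]: union of children's cut sets → 7 cut set(s).
Braking system failure [AND]: one cut set from each child combined → 2 × 7 × 1 = 14 cut set(s).

14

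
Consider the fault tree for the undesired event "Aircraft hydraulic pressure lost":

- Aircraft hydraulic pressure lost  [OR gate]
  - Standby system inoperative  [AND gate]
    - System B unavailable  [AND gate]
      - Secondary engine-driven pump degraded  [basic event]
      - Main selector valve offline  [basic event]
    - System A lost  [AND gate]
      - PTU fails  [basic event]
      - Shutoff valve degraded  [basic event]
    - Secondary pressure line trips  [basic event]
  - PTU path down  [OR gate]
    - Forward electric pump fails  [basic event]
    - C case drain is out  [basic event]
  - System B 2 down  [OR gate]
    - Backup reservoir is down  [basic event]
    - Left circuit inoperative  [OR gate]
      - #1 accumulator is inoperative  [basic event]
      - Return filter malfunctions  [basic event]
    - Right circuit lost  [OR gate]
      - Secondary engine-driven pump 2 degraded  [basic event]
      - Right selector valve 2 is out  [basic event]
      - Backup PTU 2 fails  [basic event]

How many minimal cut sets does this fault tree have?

System B unavailable [AND]: one cut set from each child combined → 1 × 1 = 1 cut set(s).
System A lost [AND]: one cut set from each child combined → 1 × 1 = 1 cut set(s).
Standby system inoperative [AND]: one cut set from each child combined → 1 × 1 × 1 = 1 cut set(s).
PTU path down [OR]: union of children's cut sets → 2 cut set(s).
Left circuit inoperative [OR]: union of children's cut sets → 2 cut set(s).
Right circuit lost [OR]: union of children's cut sets → 3 cut set(s).
System B 2 down [OR]: union of children's cut sets → 6 cut set(s).
Aircraft hydraulic pressure lost [OR]: union of children's cut sets → 9 cut set(s).
Minimal cut sets: {Main selector valve offline, PTU fails, Secondary engine-driven pump degraded, Secondary pressure line trips, Shutoff valve degraded}; {Forward electric pump fails}; {C case drain is out}; {Backup reservoir is down}; {#1 accumulator is inoperative}; {Return filter malfunctions}; {Secondary engine-driven pump 2 degraded}; {Right selector valve 2 is out}; {Backup PTU 2 fails}.

9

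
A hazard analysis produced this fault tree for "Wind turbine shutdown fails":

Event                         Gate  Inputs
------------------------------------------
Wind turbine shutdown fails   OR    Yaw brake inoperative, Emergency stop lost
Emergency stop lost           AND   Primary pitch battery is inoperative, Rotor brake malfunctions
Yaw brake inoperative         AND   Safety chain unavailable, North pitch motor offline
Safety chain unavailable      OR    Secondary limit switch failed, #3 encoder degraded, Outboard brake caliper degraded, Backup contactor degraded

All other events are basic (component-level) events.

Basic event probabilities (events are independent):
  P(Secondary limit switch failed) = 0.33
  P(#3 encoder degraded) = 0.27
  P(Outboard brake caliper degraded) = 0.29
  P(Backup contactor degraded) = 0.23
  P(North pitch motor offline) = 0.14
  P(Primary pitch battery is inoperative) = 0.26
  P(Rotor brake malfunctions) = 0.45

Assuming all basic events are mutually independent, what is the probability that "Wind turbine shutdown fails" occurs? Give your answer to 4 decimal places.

0.2076

P(Safety chain unavailable) [OR] = 1 − (1−0.33) × (1−0.27) × (1−0.29) × (1−0.23) = 0.732609
P(Yaw brake inoperative) [AND] = 0.732609 × 0.14 = 0.102565
P(Emergency stop lost) [AND] = 0.26 × 0.45 = 0.117000
P(Wind turbine shutdown fails) [OR] = 1 − (1−0.102565) × (1−0.117000) = 0.207565
Rounded to 4 decimal places: P(Wind turbine shutdown fails) ≈ 0.2076.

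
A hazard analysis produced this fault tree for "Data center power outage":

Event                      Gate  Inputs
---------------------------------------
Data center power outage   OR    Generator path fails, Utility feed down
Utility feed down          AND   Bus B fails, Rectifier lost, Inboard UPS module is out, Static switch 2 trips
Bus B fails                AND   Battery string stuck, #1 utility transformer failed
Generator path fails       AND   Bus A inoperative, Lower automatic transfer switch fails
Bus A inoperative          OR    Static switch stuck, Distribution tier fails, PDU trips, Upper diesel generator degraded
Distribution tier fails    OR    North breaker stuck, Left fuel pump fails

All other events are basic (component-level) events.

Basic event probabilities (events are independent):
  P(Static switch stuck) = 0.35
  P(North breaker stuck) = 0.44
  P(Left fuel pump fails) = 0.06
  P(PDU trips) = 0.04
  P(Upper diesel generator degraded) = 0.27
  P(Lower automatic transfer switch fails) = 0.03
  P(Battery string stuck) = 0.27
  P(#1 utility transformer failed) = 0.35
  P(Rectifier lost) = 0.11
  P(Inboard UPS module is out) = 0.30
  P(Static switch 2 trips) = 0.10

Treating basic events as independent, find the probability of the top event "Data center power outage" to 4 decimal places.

0.0231

P(Distribution tier fails) [OR] = 1 − (1−0.44) × (1−0.06) = 0.473600
P(Bus A inoperative) [OR] = 1 − (1−0.35) × (1−0.473600) × (1−0.04) × (1−0.27) = 0.760214
P(Generator path fails) [AND] = 0.760214 × 0.03 = 0.022806
P(Bus B fails) [AND] = 0.27 × 0.35 = 0.094500
P(Utility feed down) [AND] = 0.094500 × 0.11 × 0.30 × 0.10 = 0.000312
P(Data center power outage) [OR] = 1 − (1−0.022806) × (1−0.000312) = 0.023111
Rounded to 4 decimal places: P(Data center power outage) ≈ 0.0231.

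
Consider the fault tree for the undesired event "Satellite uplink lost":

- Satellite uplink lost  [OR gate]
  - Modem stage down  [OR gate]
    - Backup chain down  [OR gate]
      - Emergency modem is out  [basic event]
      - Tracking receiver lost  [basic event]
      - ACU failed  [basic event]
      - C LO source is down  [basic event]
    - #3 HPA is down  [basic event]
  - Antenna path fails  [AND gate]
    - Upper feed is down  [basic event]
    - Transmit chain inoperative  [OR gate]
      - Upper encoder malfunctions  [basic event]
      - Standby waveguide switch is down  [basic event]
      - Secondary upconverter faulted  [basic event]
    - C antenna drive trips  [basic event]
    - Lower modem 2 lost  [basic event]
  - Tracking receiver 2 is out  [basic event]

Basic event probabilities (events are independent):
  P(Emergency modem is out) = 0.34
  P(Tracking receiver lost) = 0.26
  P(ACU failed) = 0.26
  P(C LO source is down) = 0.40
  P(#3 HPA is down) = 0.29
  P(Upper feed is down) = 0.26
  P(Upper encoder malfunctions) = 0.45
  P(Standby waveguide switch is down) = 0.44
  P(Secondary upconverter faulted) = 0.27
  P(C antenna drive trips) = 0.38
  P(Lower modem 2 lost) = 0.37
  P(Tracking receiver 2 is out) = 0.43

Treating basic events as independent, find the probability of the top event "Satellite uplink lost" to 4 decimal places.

P(Backup chain down) [OR] = 1 − (1−0.34) × (1−0.26) × (1−0.26) × (1−0.40) = 0.783150
P(Modem stage down) [OR] = 1 − (1−0.783150) × (1−0.29) = 0.846037
P(Transmit chain inoperative) [OR] = 1 − (1−0.45) × (1−0.44) × (1−0.27) = 0.775160
P(Antenna path fails) [AND] = 0.26 × 0.775160 × 0.38 × 0.37 = 0.028337
P(Satellite uplink lost) [OR] = 1 − (1−0.846037) × (1−0.028337) × (1−0.43) = 0.914728
Rounded to 4 decimal places: P(Satellite uplink lost) ≈ 0.9147.

0.9147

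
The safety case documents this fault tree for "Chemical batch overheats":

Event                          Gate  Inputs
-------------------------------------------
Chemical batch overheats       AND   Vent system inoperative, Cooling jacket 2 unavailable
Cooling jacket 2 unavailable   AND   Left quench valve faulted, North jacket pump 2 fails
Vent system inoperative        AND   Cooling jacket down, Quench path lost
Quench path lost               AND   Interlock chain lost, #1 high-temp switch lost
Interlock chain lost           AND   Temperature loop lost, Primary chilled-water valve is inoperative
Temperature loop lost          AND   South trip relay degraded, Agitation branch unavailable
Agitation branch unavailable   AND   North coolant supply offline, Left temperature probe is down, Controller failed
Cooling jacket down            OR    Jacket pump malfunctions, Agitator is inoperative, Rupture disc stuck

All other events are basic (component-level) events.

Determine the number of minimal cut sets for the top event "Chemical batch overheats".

Cooling jacket down [OR]: union of children's cut sets → 3 cut set(s).
Agitation branch unavailable [AND]: one cut set from each child combined → 1 × 1 × 1 = 1 cut set(s).
Temperature loop lost [AND]: one cut set from each child combined → 1 × 1 = 1 cut set(s).
Interlock chain lost [AND]: one cut set from each child combined → 1 × 1 = 1 cut set(s).
Quench path lost [AND]: one cut set from each child combined → 1 × 1 = 1 cut set(s).
Vent system inoperative [AND]: one cut set from each child combined → 3 × 1 = 3 cut set(s).
Cooling jacket 2 unavailable [AND]: one cut set from each child combined → 1 × 1 = 1 cut set(s).
Chemical batch overheats [AND]: one cut set from each child combined → 3 × 1 = 3 cut set(s).
Minimal cut sets: {#1 high-temp switch lost, Controller failed, Jacket pump malfunctions, Left quench valve faulted, Left temperature probe is down, North coolant supply offline, North jacket pump 2 fails, Primary chilled-water valve is inoperative, South trip relay degraded}; {#1 high-temp switch lost, Agitator is inoperative, Controller failed, Left quench valve faulted, Left temperature probe is down, North coolant supply offline, North jacket pump 2 fails, Primary chilled-water valve is inoperative, South trip relay degraded}; {#1 high-temp switch lost, Controller failed, Left quench valve faulted, Left temperature probe is down, North coolant supply offline, North jacket pump 2 fails, Primary chilled-water valve is inoperative, Rupture disc stuck, South trip relay degraded}.

3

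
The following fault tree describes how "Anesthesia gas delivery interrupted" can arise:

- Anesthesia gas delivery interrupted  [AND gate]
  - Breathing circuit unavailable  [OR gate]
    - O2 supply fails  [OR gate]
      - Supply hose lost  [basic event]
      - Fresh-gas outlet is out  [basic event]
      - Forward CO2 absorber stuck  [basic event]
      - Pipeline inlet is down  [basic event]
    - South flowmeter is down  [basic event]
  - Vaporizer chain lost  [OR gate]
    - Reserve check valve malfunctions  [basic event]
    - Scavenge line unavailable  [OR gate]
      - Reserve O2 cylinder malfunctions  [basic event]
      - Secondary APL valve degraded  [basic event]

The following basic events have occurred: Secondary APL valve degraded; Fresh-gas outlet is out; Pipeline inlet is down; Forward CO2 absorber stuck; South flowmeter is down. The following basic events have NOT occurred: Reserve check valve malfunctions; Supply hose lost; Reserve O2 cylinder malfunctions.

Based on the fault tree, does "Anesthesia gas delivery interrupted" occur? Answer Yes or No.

Yes

O2 supply fails [OR]: Supply hose lost=not, Fresh-gas outlet is out=occurs, Forward CO2 absorber stuck=occurs, Pipeline inlet is down=occurs → at least one input occurs → occurs.
Breathing circuit unavailable [OR]: O2 supply fails=occurs, South flowmeter is down=occurs → at least one input occurs → occurs.
Scavenge line unavailable [OR]: Reserve O2 cylinder malfunctions=not, Secondary APL valve degraded=occurs → at least one input occurs → occurs.
Vaporizer chain lost [OR]: Reserve check valve malfunctions=not, Scavenge line unavailable=occurs → at least one input occurs → occurs.
Anesthesia gas delivery interrupted [AND]: Breathing circuit unavailable=occurs, Vaporizer chain lost=occurs → all inputs occur → occurs.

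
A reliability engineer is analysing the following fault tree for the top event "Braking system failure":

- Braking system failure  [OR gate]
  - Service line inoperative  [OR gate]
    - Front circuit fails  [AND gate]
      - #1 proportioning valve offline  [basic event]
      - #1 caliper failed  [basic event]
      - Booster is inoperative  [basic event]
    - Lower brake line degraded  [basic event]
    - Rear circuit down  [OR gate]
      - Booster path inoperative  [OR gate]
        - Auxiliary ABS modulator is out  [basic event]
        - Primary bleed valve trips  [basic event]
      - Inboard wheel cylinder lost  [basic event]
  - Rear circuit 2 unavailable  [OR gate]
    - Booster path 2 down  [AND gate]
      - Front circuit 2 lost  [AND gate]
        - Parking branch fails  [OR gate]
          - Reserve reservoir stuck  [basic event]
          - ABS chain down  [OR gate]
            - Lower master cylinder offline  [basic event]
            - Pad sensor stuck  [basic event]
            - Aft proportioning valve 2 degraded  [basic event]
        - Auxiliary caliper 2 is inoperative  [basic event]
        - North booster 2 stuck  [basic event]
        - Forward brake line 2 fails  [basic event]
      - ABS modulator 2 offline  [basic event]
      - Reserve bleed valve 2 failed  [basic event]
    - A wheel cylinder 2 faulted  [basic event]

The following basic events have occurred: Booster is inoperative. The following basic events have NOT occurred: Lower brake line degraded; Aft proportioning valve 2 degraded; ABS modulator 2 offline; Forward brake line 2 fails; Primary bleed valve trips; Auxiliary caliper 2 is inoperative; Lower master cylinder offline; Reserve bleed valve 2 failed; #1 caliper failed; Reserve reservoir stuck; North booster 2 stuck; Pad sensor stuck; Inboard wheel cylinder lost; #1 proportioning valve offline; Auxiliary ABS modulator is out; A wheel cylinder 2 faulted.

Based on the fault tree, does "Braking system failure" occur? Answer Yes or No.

No

Front circuit fails [AND]: #1 proportioning valve offline=not, #1 caliper failed=not, Booster is inoperative=occurs → not all inputs occur → does not occur.
Booster path inoperative [OR]: Auxiliary ABS modulator is out=not, Primary bleed valve trips=not → no input occurs → does not occur.
Rear circuit down [OR]: Booster path inoperative=not, Inboard wheel cylinder lost=not → no input occurs → does not occur.
Service line inoperative [OR]: Front circuit fails=not, Lower brake line degraded=not, Rear circuit down=not → no input occurs → does not occur.
ABS chain down [OR]: Lower master cylinder offline=not, Pad sensor stuck=not, Aft proportioning valve 2 degraded=not → no input occurs → does not occur.
Parking branch fails [OR]: Reserve reservoir stuck=not, ABS chain down=not → no input occurs → does not occur.
Front circuit 2 lost [AND]: Parking branch fails=not, Auxiliary caliper 2 is inoperative=not, North booster 2 stuck=not, Forward brake line 2 fails=not → not all inputs occur → does not occur.
Booster path 2 down [AND]: Front circuit 2 lost=not, ABS modulator 2 offline=not, Reserve bleed valve 2 failed=not → not all inputs occur → does not occur.
Rear circuit 2 unavailable [OR]: Booster path 2 down=not, A wheel cylinder 2 faulted=not → no input occurs → does not occur.
Braking system failure [OR]: Service line inoperative=not, Rear circuit 2 unavailable=not → no input occurs → does not occur.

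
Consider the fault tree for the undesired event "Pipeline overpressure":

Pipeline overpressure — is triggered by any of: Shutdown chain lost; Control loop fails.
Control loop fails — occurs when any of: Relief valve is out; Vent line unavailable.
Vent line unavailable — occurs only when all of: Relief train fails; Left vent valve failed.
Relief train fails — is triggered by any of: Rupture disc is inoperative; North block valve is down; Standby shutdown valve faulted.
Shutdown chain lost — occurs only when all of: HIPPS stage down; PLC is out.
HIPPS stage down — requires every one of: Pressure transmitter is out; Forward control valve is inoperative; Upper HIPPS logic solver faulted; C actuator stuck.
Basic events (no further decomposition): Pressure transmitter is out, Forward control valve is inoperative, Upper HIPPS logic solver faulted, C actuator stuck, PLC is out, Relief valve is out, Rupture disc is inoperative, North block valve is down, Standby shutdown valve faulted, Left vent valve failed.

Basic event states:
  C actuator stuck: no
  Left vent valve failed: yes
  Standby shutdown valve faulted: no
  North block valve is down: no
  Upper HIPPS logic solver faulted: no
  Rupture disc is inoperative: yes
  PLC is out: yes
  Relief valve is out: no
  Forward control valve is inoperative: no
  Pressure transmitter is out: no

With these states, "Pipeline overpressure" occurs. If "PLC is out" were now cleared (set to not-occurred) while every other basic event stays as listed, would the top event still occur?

Counterfactual: set "PLC is out" to not occurred.
HIPPS stage down [AND]: Pressure transmitter is out=not, Forward control valve is inoperative=not, Upper HIPPS logic solver faulted=not, C actuator stuck=not → not all inputs occur → does not occur.
Shutdown chain lost [AND]: HIPPS stage down=not, PLC is out=not → not all inputs occur → does not occur.
Relief train fails [OR]: Rupture disc is inoperative=occurs, North block valve is down=not, Standby shutdown valve faulted=not → at least one input occurs → occurs.
Vent line unavailable [AND]: Relief train fails=occurs, Left vent valve failed=occurs → all inputs occur → occurs.
Control loop fails [OR]: Relief valve is out=not, Vent line unavailable=occurs → at least one input occurs → occurs.
Pipeline overpressure [OR]: Shutdown chain lost=not, Control loop fails=occurs → at least one input occurs → occurs.

Yes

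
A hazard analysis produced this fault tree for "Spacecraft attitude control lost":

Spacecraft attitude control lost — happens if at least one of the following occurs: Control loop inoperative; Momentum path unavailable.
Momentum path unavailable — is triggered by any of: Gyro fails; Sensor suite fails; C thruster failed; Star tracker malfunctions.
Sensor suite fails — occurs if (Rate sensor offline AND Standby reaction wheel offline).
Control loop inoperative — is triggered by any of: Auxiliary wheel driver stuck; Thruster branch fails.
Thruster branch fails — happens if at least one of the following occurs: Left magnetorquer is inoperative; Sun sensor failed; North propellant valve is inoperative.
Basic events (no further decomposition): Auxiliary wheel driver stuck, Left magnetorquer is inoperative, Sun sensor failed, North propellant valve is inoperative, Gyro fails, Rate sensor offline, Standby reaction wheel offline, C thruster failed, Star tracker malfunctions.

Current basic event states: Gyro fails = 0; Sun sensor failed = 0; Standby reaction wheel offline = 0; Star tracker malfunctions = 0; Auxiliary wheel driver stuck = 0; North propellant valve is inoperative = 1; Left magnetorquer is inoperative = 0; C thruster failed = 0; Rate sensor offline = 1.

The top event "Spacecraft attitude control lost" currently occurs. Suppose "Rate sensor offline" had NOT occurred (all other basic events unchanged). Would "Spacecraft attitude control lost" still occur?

Counterfactual: set "Rate sensor offline" to not occurred.
Thruster branch fails [OR]: Left magnetorquer is inoperative=not, Sun sensor failed=not, North propellant valve is inoperative=occurs → at least one input occurs → occurs.
Control loop inoperative [OR]: Auxiliary wheel driver stuck=not, Thruster branch fails=occurs → at least one input occurs → occurs.
Sensor suite fails [AND]: Rate sensor offline=not, Standby reaction wheel offline=not → not all inputs occur → does not occur.
Momentum path unavailable [OR]: Gyro fails=not, Sensor suite fails=not, C thruster failed=not, Star tracker malfunctions=not → no input occurs → does not occur.
Spacecraft attitude control lost [OR]: Control loop inoperative=occurs, Momentum path unavailable=not → at least one input occurs → occurs.

Yes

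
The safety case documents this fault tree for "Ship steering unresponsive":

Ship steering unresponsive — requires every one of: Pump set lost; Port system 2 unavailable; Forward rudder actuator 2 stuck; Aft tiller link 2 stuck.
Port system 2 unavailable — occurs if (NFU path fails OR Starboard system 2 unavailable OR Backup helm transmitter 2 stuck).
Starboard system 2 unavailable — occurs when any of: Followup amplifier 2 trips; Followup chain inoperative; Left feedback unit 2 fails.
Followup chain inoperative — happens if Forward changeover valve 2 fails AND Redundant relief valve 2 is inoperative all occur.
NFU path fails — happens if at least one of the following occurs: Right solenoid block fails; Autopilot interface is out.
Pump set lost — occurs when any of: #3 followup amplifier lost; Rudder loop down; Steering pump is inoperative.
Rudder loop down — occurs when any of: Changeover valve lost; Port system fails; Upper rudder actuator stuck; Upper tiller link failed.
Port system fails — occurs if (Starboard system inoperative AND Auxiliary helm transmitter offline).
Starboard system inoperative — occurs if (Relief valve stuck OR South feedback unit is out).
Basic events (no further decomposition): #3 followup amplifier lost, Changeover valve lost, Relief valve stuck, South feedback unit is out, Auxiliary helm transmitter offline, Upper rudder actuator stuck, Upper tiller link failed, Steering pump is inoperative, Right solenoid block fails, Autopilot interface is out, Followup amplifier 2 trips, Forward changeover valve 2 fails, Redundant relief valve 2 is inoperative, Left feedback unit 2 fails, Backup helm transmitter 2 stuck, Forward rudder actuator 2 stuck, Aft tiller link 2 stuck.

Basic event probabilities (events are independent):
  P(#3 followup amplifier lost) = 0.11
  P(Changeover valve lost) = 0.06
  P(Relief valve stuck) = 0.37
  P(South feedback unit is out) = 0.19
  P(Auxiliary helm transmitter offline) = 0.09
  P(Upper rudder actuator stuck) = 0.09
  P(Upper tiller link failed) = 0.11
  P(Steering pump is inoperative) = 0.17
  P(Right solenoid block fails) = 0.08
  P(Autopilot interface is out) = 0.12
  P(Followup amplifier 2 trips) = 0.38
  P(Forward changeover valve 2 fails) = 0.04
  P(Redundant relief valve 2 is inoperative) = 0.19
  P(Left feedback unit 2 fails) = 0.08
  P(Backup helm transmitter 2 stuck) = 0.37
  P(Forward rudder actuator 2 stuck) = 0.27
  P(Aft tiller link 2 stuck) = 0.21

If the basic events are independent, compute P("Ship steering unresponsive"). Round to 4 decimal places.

P(Starboard system inoperative) [OR] = 1 − (1−0.37) × (1−0.19) = 0.489700
P(Port system fails) [AND] = 0.489700 × 0.09 = 0.044073
P(Rudder loop down) [OR] = 1 − (1−0.06) × (1−0.044073) × (1−0.09) × (1−0.11) = 0.272247
P(Pump set lost) [OR] = 1 − (1−0.11) × (1−0.272247) × (1−0.17) = 0.462409
P(NFU path fails) [OR] = 1 − (1−0.08) × (1−0.12) = 0.190400
P(Followup chain inoperative) [AND] = 0.04 × 0.19 = 0.007600
P(Starboard system 2 unavailable) [OR] = 1 − (1−0.38) × (1−0.007600) × (1−0.08) = 0.433935
P(Port system 2 unavailable) [OR] = 1 − (1−0.190400) × (1−0.433935) × (1−0.37) = 0.711280
P(Ship steering unresponsive) [AND] = 0.462409 × 0.711280 × 0.27 × 0.21 = 0.018649
Rounded to 4 decimal places: P(Ship steering unresponsive) ≈ 0.0186.

0.0186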